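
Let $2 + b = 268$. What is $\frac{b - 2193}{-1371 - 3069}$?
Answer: $\frac{1927}{4440} \approx 0.43401$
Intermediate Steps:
$b = 266$ ($b = -2 + 268 = 266$)
$\frac{b - 2193}{-1371 - 3069} = \frac{266 - 2193}{-1371 - 3069} = - \frac{1927}{-1371 - 3069} = - \frac{1927}{-4440} = \left(-1927\right) \left(- \frac{1}{4440}\right) = \frac{1927}{4440}$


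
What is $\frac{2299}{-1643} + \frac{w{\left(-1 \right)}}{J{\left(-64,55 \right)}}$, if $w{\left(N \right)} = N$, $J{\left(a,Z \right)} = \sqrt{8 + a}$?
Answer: $- \frac{2299}{1643} + \frac{i \sqrt{14}}{28} \approx -1.3993 + 0.13363 i$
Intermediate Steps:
$\frac{2299}{-1643} + \frac{w{\left(-1 \right)}}{J{\left(-64,55 \right)}} = \frac{2299}{-1643} - \frac{1}{\sqrt{8 - 64}} = 2299 \left(- \frac{1}{1643}\right) - \frac{1}{\sqrt{-56}} = - \frac{2299}{1643} - \frac{1}{2 i \sqrt{14}} = - \frac{2299}{1643} - - \frac{i \sqrt{14}}{28} = - \frac{2299}{1643} + \frac{i \sqrt{14}}{28}$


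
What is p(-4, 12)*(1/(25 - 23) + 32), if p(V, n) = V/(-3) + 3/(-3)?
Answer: 65/6 ≈ 10.833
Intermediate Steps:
p(V, n) = -1 - V/3 (p(V, n) = V*(-⅓) + 3*(-⅓) = -V/3 - 1 = -1 - V/3)
p(-4, 12)*(1/(25 - 23) + 32) = (-1 - ⅓*(-4))*(1/(25 - 23) + 32) = (-1 + 4/3)*(1/2 + 32) = (½ + 32)/3 = (⅓)*(65/2) = 65/6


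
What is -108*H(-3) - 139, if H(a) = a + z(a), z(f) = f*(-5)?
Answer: -1435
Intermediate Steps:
z(f) = -5*f
H(a) = -4*a (H(a) = a - 5*a = -4*a)
-108*H(-3) - 139 = -(-432)*(-3) - 139 = -108*12 - 139 = -1296 - 139 = -1435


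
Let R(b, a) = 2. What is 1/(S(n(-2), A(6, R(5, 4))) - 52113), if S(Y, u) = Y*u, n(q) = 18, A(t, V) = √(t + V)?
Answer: -17371/905254059 - 4*√2/301751353 ≈ -1.9208e-5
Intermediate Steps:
A(t, V) = √(V + t)
1/(S(n(-2), A(6, R(5, 4))) - 52113) = 1/(18*√(2 + 6) - 52113) = 1/(18*√8 - 52113) = 1/(18*(2*√2) - 52113) = 1/(36*√2 - 52113) = 1/(-52113 + 36*√2)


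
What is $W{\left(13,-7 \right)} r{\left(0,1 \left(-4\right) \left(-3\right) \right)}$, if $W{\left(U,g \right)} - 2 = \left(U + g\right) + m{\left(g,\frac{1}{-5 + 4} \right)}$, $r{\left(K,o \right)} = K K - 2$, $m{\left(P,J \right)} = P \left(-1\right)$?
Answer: $-30$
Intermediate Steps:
$m{\left(P,J \right)} = - P$
$r{\left(K,o \right)} = -2 + K^{2}$ ($r{\left(K,o \right)} = K^{2} - 2 = -2 + K^{2}$)
$W{\left(U,g \right)} = 2 + U$ ($W{\left(U,g \right)} = 2 + \left(\left(U + g\right) - g\right) = 2 + U$)
$W{\left(13,-7 \right)} r{\left(0,1 \left(-4\right) \left(-3\right) \right)} = \left(2 + 13\right) \left(-2 + 0^{2}\right) = 15 \left(-2 + 0\right) = 15 \left(-2\right) = -30$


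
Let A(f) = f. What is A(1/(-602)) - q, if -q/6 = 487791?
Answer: 1761901091/602 ≈ 2.9267e+6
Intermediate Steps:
q = -2926746 (q = -6*487791 = -2926746)
A(1/(-602)) - q = 1/(-602) - 1*(-2926746) = -1/602 + 2926746 = 1761901091/602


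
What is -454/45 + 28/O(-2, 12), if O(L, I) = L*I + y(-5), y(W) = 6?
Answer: -524/45 ≈ -11.644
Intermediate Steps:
O(L, I) = 6 + I*L (O(L, I) = L*I + 6 = I*L + 6 = 6 + I*L)
-454/45 + 28/O(-2, 12) = -454/45 + 28/(6 + 12*(-2)) = -454*1/45 + 28/(6 - 24) = -454/45 + 28/(-18) = -454/45 + 28*(-1/18) = -454/45 - 14/9 = -524/45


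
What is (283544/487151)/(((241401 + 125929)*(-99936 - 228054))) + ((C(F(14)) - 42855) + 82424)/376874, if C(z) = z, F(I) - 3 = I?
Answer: 290423819901617544343/2764946867747090433225 ≈ 0.10504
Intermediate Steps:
F(I) = 3 + I
(283544/487151)/(((241401 + 125929)*(-99936 - 228054))) + ((C(F(14)) - 42855) + 82424)/376874 = (283544/487151)/(((241401 + 125929)*(-99936 - 228054))) + (((3 + 14) - 42855) + 82424)/376874 = (283544*(1/487151))/((367330*(-327990))) + ((17 - 42855) + 82424)*(1/376874) = (283544/487151)/(-120480566700) + (-42838 + 82424)*(1/376874) = (283544/487151)*(-1/120480566700) + 39586*(1/376874) = -70886/14673057137117925 + 19793/188437 = 290423819901617544343/2764946867747090433225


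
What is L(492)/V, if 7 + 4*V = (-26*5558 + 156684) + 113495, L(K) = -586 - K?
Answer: -7/204 ≈ -0.034314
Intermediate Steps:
V = 31416 (V = -7/4 + ((-26*5558 + 156684) + 113495)/4 = -7/4 + ((-144508 + 156684) + 113495)/4 = -7/4 + (12176 + 113495)/4 = -7/4 + (¼)*125671 = -7/4 + 125671/4 = 31416)
L(492)/V = (-586 - 1*492)/31416 = (-586 - 492)*(1/31416) = -1078*1/31416 = -7/204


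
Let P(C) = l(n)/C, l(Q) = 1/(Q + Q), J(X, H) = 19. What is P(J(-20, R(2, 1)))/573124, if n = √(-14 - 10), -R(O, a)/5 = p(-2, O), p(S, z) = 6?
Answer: -I*√6/261344544 ≈ -9.3726e-9*I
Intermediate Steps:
R(O, a) = -30 (R(O, a) = -5*6 = -30)
n = 2*I*√6 (n = √(-24) = 2*I*√6 ≈ 4.899*I)
l(Q) = 1/(2*Q)
P(C) = -I*√6/(24*C) (P(C) = (1/(2*((2*I*√6))))/C = ((-I*√6/12)/2)/C = (-I*√6/24)/C = -I*√6/(24*C))
P(J(-20, R(2, 1)))/573124 = -1/24*I*√6/19/573124 = -1/24*I*√6*1/19*(1/573124) = -I*√6/456*(1/573124) = -I*√6/261344544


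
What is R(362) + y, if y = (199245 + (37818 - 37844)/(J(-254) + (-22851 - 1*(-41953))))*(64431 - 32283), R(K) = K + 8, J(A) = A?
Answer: 794260744621/124 ≈ 6.4053e+9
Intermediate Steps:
R(K) = 8 + K
y = 794260698741/124 (y = (199245 + (37818 - 37844)/(-254 + (-22851 - 1*(-41953))))*(64431 - 32283) = (199245 - 26/(-254 + (-22851 + 41953)))*32148 = (199245 - 26/(-254 + 19102))*32148 = (199245 - 26/18848)*32148 = (199245 - 26*1/18848)*32148 = (199245 - 13/9424)*32148 = (1877684867/9424)*32148 = 794260698741/124 ≈ 6.4053e+9)
R(362) + y = (8 + 362) + 794260698741/124 = 370 + 794260698741/124 = 794260744621/124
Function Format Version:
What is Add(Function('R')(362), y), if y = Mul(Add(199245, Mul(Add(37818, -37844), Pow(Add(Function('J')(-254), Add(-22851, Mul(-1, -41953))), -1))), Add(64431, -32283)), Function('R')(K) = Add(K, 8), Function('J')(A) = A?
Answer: Rational(794260744621, 124) ≈ 6.4053e+9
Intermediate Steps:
Function('R')(K) = Add(8, K)
y = Rational(794260698741, 124) (y = Mul(Add(199245, Mul(Add(37818, -37844), Pow(Add(-254, Add(-22851, Mul(-1, -41953))), -1))), Add(64431, -32283)) = Mul(Add(199245, Mul(-26, Pow(Add(-254, Add(-22851, 41953)), -1))), 32148) = Mul(Add(199245, Mul(-26, Pow(Add(-254, 19102), -1))), 32148) = Mul(Add(199245, Mul(-26, Pow(18848, -1))), 32148) = Mul(Add(199245, Mul(-26, Rational(1, 18848))), 32148) = Mul(Add(199245, Rational(-13, 9424)), 32148) = Mul(Rational(1877684867, 9424), 32148) = Rational(794260698741, 124) ≈ 6.4053e+9)
Add(Function('R')(362), y) = Add(Add(8, 362), Rational(794260698741, 124)) = Add(370, Rational(794260698741, 124)) = Rational(794260744621, 124)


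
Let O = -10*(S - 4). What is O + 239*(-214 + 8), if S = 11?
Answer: -49304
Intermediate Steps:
O = -70 (O = -10*(11 - 4) = -10*7 = -70)
O + 239*(-214 + 8) = -70 + 239*(-214 + 8) = -70 + 239*(-206) = -70 - 49234 = -49304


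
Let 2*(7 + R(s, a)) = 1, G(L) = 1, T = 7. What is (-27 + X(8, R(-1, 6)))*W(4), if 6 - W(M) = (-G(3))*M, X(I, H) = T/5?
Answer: -256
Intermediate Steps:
R(s, a) = -13/2 (R(s, a) = -7 + (1/2)*1 = -7 + 1/2 = -13/2)
X(I, H) = 7/5
W(M) = 6 + M (W(M) = 6 - (-1*1)*M = 6 - (-1)*M = 6 + M)
(-27 + X(8, R(-1, 6)))*W(4) = (-27 + 7/5)*(6 + 4) = -128/5*10 = -256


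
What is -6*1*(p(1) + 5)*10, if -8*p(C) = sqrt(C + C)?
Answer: -300 + 15*sqrt(2)/2 ≈ -289.39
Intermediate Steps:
p(C) = -sqrt(2)*sqrt(C)/8 (p(C) = -sqrt(C + C)/8 = -sqrt(2)*sqrt(C)/8)
-6*1*(p(1) + 5)*10 = -6*1*(-sqrt(2)*sqrt(1)/8 + 5)*10 = -6*1*(-1/8*sqrt(2)*1 + 5)*10 = -6*1*(-sqrt(2)/8 + 5)*10 = -6*1*(5 - sqrt(2)/8)*10 = -6*(5 - sqrt(2)/8)*10 = -6*(50 - 5*sqrt(2)/4) = -300 + 15*sqrt(2)/2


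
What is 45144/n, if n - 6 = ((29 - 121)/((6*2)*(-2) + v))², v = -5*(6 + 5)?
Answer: 140871852/22955 ≈ 6136.9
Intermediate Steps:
v = -55 (v = -5*11 = -55)
n = 45910/6241 (n = 6 + ((29 - 121)/((6*2)*(-2) - 55))² = 6 + (-92/(12*(-2) - 55))² = 6 + (-92/(-24 - 55))² = 6 + (-92/(-79))² = 6 + (-92*(-1/79))² = 6 + (92/79)² = 6 + 8464/6241 = 45910/6241 ≈ 7.3562)
45144/n = 45144/(45910/6241) = 45144*(6241/45910) = 140871852/22955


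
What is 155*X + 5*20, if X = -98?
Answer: -15090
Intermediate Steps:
155*X + 5*20 = 155*(-98) + 5*20 = -15190 + 100 = -15090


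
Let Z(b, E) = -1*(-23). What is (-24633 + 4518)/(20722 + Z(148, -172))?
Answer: -447/461 ≈ -0.96963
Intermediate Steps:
Z(b, E) = 23
(-24633 + 4518)/(20722 + Z(148, -172)) = (-24633 + 4518)/(20722 + 23) = -20115/20745 = -20115*1/20745 = -447/461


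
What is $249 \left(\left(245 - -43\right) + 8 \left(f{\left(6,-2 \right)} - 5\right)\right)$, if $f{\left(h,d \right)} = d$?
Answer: $57768$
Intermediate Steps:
$249 \left(\left(245 - -43\right) + 8 \left(f{\left(6,-2 \right)} - 5\right)\right) = 249 \left(\left(245 - -43\right) + 8 \left(-2 - 5\right)\right) = 249 \left(\left(245 + 43\right) + 8 \left(-7\right)\right) = 249 \left(288 - 56\right) = 249 \cdot 232 = 57768$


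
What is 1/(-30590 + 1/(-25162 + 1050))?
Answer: -24112/737586081 ≈ -3.2690e-5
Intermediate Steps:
1/(-30590 + 1/(-25162 + 1050)) = 1/(-30590 + 1/(-24112)) = 1/(-30590 - 1/24112) = 1/(-737586081/24112) = -24112/737586081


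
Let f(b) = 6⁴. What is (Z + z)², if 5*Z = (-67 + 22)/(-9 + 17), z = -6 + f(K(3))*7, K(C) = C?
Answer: 5259005361/64 ≈ 8.2172e+7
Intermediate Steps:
f(b) = 1296
z = 9066 (z = -6 + 1296*7 = -6 + 9072 = 9066)
Z = -9/8 (Z = ((-67 + 22)/(-9 + 17))/5 = (-45/8)/5 = (-45*⅛)/5 = (⅕)*(-45/8) = -9/8 ≈ -1.1250)
(Z + z)² = (-9/8 + 9066)² = (72519/8)² = 5259005361/64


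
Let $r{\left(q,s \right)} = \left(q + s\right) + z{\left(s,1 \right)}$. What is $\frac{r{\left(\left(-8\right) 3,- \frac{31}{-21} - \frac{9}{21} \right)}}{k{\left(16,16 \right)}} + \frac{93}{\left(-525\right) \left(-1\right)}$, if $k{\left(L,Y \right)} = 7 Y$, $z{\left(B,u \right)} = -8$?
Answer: $- \frac{2917}{29400} \approx -0.099218$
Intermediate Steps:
$r{\left(q,s \right)} = -8 + q + s$ ($r{\left(q,s \right)} = \left(q + s\right) - 8 = -8 + q + s$)
$\frac{r{\left(\left(-8\right) 3,- \frac{31}{-21} - \frac{9}{21} \right)}}{k{\left(16,16 \right)}} + \frac{93}{\left(-525\right) \left(-1\right)} = \frac{-8 - 24 - \left(- \frac{31}{21} + \frac{3}{7}\right)}{7 \cdot 16} + \frac{93}{\left(-525\right) \left(-1\right)} = \frac{-8 - 24 - - \frac{22}{21}}{112} + \frac{93}{525} = \left(-8 - 24 + \left(\frac{31}{21} - \frac{3}{7}\right)\right) \frac{1}{112} + 93 \cdot \frac{1}{525} = \left(-8 - 24 + \frac{22}{21}\right) \frac{1}{112} + \frac{31}{175} = \left(- \frac{650}{21}\right) \frac{1}{112} + \frac{31}{175} = - \frac{325}{1176} + \frac{31}{175} = - \frac{2917}{29400}$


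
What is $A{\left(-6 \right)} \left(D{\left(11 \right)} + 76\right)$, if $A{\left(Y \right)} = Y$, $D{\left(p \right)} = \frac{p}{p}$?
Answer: $-462$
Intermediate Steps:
$D{\left(p \right)} = 1$
$A{\left(-6 \right)} \left(D{\left(11 \right)} + 76\right) = - 6 \left(1 + 76\right) = \left(-6\right) 77 = -462$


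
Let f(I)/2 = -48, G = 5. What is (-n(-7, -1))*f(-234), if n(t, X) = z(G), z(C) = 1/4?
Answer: 24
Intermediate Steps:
z(C) = ¼
f(I) = -96 (f(I) = 2*(-48) = -96)
n(t, X) = ¼
(-n(-7, -1))*f(-234) = -1*¼*(-96) = -¼*(-96) = 24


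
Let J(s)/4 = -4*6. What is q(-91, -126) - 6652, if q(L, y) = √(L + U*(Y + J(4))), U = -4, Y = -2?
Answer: -6652 + √301 ≈ -6634.6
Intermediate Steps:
J(s) = -96 (J(s) = 4*(-4*6) = 4*(-24) = -96)
q(L, y) = √(392 + L) (q(L, y) = √(L - 4*(-2 - 96)) = √(L - 4*(-98)) = √(L + 392) = √(392 + L))
q(-91, -126) - 6652 = √(392 - 91) - 6652 = √301 - 6652 = -6652 + √301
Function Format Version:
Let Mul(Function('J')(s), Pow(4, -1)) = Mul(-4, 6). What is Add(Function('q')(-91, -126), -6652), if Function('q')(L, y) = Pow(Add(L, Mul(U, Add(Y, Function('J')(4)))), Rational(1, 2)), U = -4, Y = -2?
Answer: Add(-6652, Pow(301, Rational(1, 2))) ≈ -6634.6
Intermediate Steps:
Function('J')(s) = -96 (Function('J')(s) = Mul(4, Mul(-4, 6)) = Mul(4, -24) = -96)
Function('q')(L, y) = Pow(Add(392, L), Rational(1, 2)) (Function('q')(L, y) = Pow(Add(L, Mul(-4, Add(-2, -96))), Rational(1, 2)) = Pow(Add(L, Mul(-4, -98)), Rational(1, 2)) = Pow(Add(L, 392), Rational(1, 2)) = Pow(Add(392, L), Rational(1, 2)))
Add(Function('q')(-91, -126), -6652) = Add(Pow(Add(392, -91), Rational(1, 2)), -6652) = Add(Pow(301, Rational(1, 2)), -6652) = Add(-6652, Pow(301, Rational(1, 2)))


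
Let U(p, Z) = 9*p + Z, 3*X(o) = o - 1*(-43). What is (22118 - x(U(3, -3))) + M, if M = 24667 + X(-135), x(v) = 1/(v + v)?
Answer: 748069/16 ≈ 46754.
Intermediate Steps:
X(o) = 43/3 + o/3 (X(o) = (o - 1*(-43))/3 = (o + 43)/3 = (43 + o)/3 = 43/3 + o/3)
U(p, Z) = Z + 9*p
x(v) = 1/(2*v)
M = 73909/3 (M = 24667 + (43/3 + (⅓)*(-135)) = 24667 + (43/3 - 45) = 24667 - 92/3 = 73909/3 ≈ 24636.)
(22118 - x(U(3, -3))) + M = (22118 - 1/(2*(-3 + 9*3))) + 73909/3 = (22118 - 1/(2*(-3 + 27))) + 73909/3 = (22118 - 1/(2*24)) + 73909/3 = (22118 - 1*1/48) + 73909/3 = (22118 - 1/48) + 73909/3 = 1061663/48 + 73909/3 = 748069/16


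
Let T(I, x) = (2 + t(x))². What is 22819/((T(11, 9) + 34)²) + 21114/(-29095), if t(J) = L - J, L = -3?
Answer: 12382427/22714340 ≈ 0.54514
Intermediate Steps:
t(J) = -3 - J
T(I, x) = (-1 - x)² (T(I, x) = (2 + (-3 - x))² = (-1 - x)²)
22819/((T(11, 9) + 34)²) + 21114/(-29095) = 22819/(((1 + 9)² + 34)²) + 21114/(-29095) = 22819/((10² + 34)²) + 21114*(-1/29095) = 22819/((100 + 34)²) - 918/1265 = 22819/(134²) - 918/1265 = 22819/17956 - 918/1265 = 12382427/22714340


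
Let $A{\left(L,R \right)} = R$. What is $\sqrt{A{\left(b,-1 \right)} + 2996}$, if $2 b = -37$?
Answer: $\sqrt{2995} \approx 54.727$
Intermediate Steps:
$b = - \frac{37}{2}$ ($b = \frac{1}{2} \left(-37\right) = - \frac{37}{2} \approx -18.5$)
$\sqrt{A{\left(b,-1 \right)} + 2996} = \sqrt{-1 + 2996} = \sqrt{2995}$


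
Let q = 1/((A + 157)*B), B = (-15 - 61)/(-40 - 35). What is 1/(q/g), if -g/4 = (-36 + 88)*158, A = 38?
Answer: -32469632/5 ≈ -6.4939e+6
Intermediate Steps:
B = 76/75 (B = -76/(-75) = -76*(-1/75) = 76/75 ≈ 1.0133)
q = 5/988 (q = 1/((38 + 157)*(76/75)) = 1/(195*(76/75)) = 1/(988/5) = 5/988 ≈ 0.0050607)
g = -32864 (g = -4*(-36 + 88)*158 = -208*158 = -4*8216 = -32864)
1/(q/g) = 1/((5/988)/(-32864)) = 1/((5/988)*(-1/32864)) = 1/(-5/32469632) = -32469632/5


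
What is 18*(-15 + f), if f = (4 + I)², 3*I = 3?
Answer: 180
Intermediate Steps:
I = 1 (I = (⅓)*3 = 1)
f = 25 (f = (4 + 1)² = 5² = 25)
18*(-15 + f) = 18*(-15 + 25) = 18*10 = 180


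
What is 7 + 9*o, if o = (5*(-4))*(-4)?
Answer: 727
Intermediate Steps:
o = 80 (o = -20*(-4) = 80)
7 + 9*o = 7 + 9*80 = 7 + 720 = 727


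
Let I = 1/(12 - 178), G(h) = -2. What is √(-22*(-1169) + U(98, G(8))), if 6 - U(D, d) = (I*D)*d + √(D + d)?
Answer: √(177204502 - 27556*√6)/83 ≈ 160.35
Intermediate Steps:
I = -1/166 (I = 1/(-166) = -1/166 ≈ -0.0060241)
U(D, d) = 6 - √(D + d) + D*d/166 (U(D, d) = 6 - ((-D/166)*d + √(D + d)) = 6 - (-D*d/166 + √(D + d)) = 6 - (√(D + d) - D*d/166) = 6 + (-√(D + d) + D*d/166) = 6 - √(D + d) + D*d/166)
√(-22*(-1169) + U(98, G(8))) = √(-22*(-1169) + (6 - √(98 - 2) + (1/166)*98*(-2))) = √(25718 + (6 - √96 - 98/83)) = √(25718 + (6 - 4*√6 - 98/83)) = √(25718 + (400/83 - 4*√6)) = √(2134994/83 - 4*√6)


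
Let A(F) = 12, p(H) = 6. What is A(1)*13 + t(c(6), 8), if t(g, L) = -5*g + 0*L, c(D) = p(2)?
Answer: 126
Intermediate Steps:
c(D) = 6
t(g, L) = -5*g (t(g, L) = -5*g + 0 = -5*g)
A(1)*13 + t(c(6), 8) = 12*13 - 5*6 = 156 - 30 = 126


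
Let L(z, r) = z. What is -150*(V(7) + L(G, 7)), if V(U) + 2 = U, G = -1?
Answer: -600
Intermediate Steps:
V(U) = -2 + U
-150*(V(7) + L(G, 7)) = -150*((-2 + 7) - 1) = -150*(5 - 1) = -150*4 = -600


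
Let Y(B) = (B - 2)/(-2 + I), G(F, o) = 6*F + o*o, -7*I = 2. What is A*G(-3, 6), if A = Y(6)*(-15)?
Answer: 945/2 ≈ 472.50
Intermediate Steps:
I = -2/7 (I = -⅐*2 = -2/7 ≈ -0.28571)
G(F, o) = o² + 6*F (G(F, o) = 6*F + o² = o² + 6*F)
Y(B) = 7/8 - 7*B/16 (Y(B) = (B - 2)/(-2 - 2/7) = (-2 + B)/(-16/7) = (-2 + B)*(-7/16) = 7/8 - 7*B/16)
A = 105/4 (A = (7/8 - 7/16*6)*(-15) = (7/8 - 21/8)*(-15) = -7/4*(-15) = 105/4 ≈ 26.250)
A*G(-3, 6) = 105*(6² + 6*(-3))/4 = 105*(36 - 18)/4 = (105/4)*18 = 945/2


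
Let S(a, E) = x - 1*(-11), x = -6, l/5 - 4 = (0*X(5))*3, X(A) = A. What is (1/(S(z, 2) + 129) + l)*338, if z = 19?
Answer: 453089/67 ≈ 6762.5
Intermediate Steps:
l = 20 (l = 20 + 5*((0*5)*3) = 20 + 5*(0*3) = 20 + 5*0 = 20 + 0 = 20)
S(a, E) = 5 (S(a, E) = -6 - 1*(-11) = -6 + 11 = 5)
(1/(S(z, 2) + 129) + l)*338 = (1/(5 + 129) + 20)*338 = (1/134 + 20)*338 = (2681/134)*338 = 453089/67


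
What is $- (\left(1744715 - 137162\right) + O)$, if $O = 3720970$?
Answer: $-5328523$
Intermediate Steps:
$- (\left(1744715 - 137162\right) + O) = - (\left(1744715 - 137162\right) + 3720970) = - (1607553 + 3720970) = \left(-1\right) 5328523 = -5328523$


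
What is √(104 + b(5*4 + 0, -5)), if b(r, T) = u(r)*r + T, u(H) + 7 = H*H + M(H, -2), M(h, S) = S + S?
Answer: √7879 ≈ 88.764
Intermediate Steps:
M(h, S) = 2*S
u(H) = -11 + H² (u(H) = -7 + (H*H + 2*(-2)) = -7 + (H² - 4) = -7 + (-4 + H²) = -11 + H²)
b(r, T) = T + r*(-11 + r²) (b(r, T) = (-11 + r²)*r + T = r*(-11 + r²) + T = T + r*(-11 + r²))
√(104 + b(5*4 + 0, -5)) = √(104 + (-5 + (5*4 + 0)*(-11 + (5*4 + 0)²))) = √(104 + (-5 + (20 + 0)*(-11 + (20 + 0)²))) = √(104 + (-5 + 20*(-11 + 20²))) = √(104 + (-5 + 20*(-11 + 400))) = √(104 + (-5 + 20*389)) = √(104 + (-5 + 7780)) = √(104 + 7775) = √7879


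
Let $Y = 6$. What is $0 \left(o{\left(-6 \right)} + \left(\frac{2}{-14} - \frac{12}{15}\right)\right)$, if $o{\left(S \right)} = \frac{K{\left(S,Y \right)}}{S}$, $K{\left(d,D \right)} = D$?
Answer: $0$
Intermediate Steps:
$o{\left(S \right)} = \frac{6}{S}$
$0 \left(o{\left(-6 \right)} + \left(\frac{2}{-14} - \frac{12}{15}\right)\right) = 0 \left(\frac{6}{-6} + \left(\frac{2}{-14} - \frac{12}{15}\right)\right) = 0 \left(6 \left(- \frac{1}{6}\right) + \left(2 \left(- \frac{1}{14}\right) - \frac{4}{5}\right)\right) = 0 \left(-1 - \frac{33}{35}\right) = 0 \left(- \frac{68}{35}\right) = 0$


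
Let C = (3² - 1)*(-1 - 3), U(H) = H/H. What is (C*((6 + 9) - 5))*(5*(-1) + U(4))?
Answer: 1280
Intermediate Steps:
U(H) = 1
C = -32 (C = (9 - 1)*(-4) = 8*(-4) = -32)
(C*((6 + 9) - 5))*(5*(-1) + U(4)) = (-32*((6 + 9) - 5))*(5*(-1) + 1) = (-32*(15 - 5))*(-5 + 1) = -32*10*(-4) = -320*(-4) = 1280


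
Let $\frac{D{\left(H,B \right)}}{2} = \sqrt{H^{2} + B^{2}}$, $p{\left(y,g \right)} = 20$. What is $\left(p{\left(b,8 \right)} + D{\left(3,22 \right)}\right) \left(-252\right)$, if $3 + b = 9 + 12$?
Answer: $-5040 - 504 \sqrt{493} \approx -16231.0$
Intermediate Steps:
$b = 18$ ($b = -3 + \left(9 + 12\right) = -3 + 21 = 18$)
$D{\left(H,B \right)} = 2 \sqrt{B^{2} + H^{2}}$ ($D{\left(H,B \right)} = 2 \sqrt{H^{2} + B^{2}} = 2 \sqrt{B^{2} + H^{2}}$)
$\left(p{\left(b,8 \right)} + D{\left(3,22 \right)}\right) \left(-252\right) = \left(20 + 2 \sqrt{22^{2} + 3^{2}}\right) \left(-252\right) = \left(20 + 2 \sqrt{484 + 9}\right) \left(-252\right) = \left(20 + 2 \sqrt{493}\right) \left(-252\right) = -5040 - 504 \sqrt{493}$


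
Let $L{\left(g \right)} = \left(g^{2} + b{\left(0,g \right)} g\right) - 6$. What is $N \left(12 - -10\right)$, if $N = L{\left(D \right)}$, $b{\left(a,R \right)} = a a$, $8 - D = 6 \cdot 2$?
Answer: $220$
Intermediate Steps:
$D = -4$ ($D = 8 - 6 \cdot 2 = 8 - 12 = -4$)
$b{\left(a,R \right)} = a^{2}$
$L{\left(g \right)} = -6 + g^{2}$ ($L{\left(g \right)} = \left(g^{2} + 0^{2} g\right) - 6 = \left(g^{2} + 0 g\right) - 6 = \left(g^{2} + 0\right) - 6 = g^{2} - 6 = -6 + g^{2}$)
$N = 10$ ($N = -6 + \left(-4\right)^{2} = -6 + 16 = 10$)
$N \left(12 - -10\right) = 10 \left(12 - -10\right) = 10 \left(12 + 10\right) = 10 \cdot 22 = 220$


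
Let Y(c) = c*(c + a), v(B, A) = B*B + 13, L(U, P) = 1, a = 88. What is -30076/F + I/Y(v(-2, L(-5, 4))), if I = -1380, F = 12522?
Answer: -2365534/745059 ≈ -3.1750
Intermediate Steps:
v(B, A) = 13 + B² (v(B, A) = B² + 13 = 13 + B²)
Y(c) = c*(88 + c) (Y(c) = c*(c + 88) = c*(88 + c))
-30076/F + I/Y(v(-2, L(-5, 4))) = -30076/12522 - 1380*1/((13 + (-2)²)*(88 + (13 + (-2)²))) = -30076*1/12522 - 1380*1/((13 + 4)*(88 + (13 + 4))) = -15038/6261 - 1380*1/(17*(88 + 17)) = -15038/6261 - 1380/(17*105) = -15038/6261 - 1380/1785 = -15038/6261 - 1380*1/1785 = -15038/6261 - 92/119 = -2365534/745059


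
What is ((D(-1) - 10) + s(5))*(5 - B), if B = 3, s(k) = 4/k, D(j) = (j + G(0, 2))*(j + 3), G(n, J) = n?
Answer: -112/5 ≈ -22.400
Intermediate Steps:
D(j) = j*(3 + j) (D(j) = (j + 0)*(j + 3) = j*(3 + j))
((D(-1) - 10) + s(5))*(5 - B) = ((-(3 - 1) - 10) + 4/5)*(5 - 1*3) = ((-1*2 - 10) + 4*(⅕))*(5 - 3) = ((-2 - 10) + ⅘)*2 = (-12 + ⅘)*2 = -56/5*2 = -112/5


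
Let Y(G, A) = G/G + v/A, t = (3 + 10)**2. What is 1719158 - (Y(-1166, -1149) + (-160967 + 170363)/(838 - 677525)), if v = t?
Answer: 1336667665751098/777513363 ≈ 1.7192e+6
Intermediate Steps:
t = 169 (t = 13**2 = 169)
v = 169
Y(G, A) = 1 + 169/A (Y(G, A) = G/G + 169/A = 1 + 169/A)
1719158 - (Y(-1166, -1149) + (-160967 + 170363)/(838 - 677525)) = 1719158 - ((169 - 1149)/(-1149) + (-160967 + 170363)/(838 - 677525)) = 1719158 - (-1/1149*(-980) + 9396/(-676687)) = 1719158 - (980/1149 + 9396*(-1/676687)) = 1719158 - (980/1149 - 9396/676687) = 1719158 - 1*652357256/777513363 = 1719158 - 652357256/777513363 = 1336667665751098/777513363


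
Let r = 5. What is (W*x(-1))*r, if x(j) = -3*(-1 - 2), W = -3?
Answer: -135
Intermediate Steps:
x(j) = 9 (x(j) = -3*(-3) = 9)
(W*x(-1))*r = -3*9*5 = -27*5 = -135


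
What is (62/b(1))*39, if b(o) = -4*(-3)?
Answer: 403/2 ≈ 201.50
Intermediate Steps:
b(o) = 12
(62/b(1))*39 = (62/12)*39 = (62*(1/12))*39 = (31/6)*39 = 403/2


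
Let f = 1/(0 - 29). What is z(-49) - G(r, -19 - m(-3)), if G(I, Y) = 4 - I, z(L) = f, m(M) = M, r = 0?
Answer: -117/29 ≈ -4.0345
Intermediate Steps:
f = -1/29 (f = 1/(-29) = -1/29 ≈ -0.034483)
z(L) = -1/29
z(-49) - G(r, -19 - m(-3)) = -1/29 - (4 - 1*0) = -1/29 - (4 + 0) = -1/29 - 1*4 = -1/29 - 4 = -117/29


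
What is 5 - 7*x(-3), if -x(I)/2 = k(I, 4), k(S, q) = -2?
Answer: -23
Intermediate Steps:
x(I) = 4 (x(I) = -2*(-2) = 4)
5 - 7*x(-3) = 5 - 7*4 = 5 - 28 = -23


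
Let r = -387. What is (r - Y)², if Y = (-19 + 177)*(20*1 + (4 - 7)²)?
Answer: 24690961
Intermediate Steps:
Y = 4582 (Y = 158*(20 + (-3)²) = 158*(20 + 9) = 158*29 = 4582)
(r - Y)² = (-387 - 1*4582)² = (-387 - 4582)² = (-4969)² = 24690961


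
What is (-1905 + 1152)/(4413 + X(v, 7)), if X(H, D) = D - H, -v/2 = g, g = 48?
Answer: -753/4516 ≈ -0.16674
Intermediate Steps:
v = -96 (v = -2*48 = -96)
(-1905 + 1152)/(4413 + X(v, 7)) = (-1905 + 1152)/(4413 + (7 - 1*(-96))) = -753/(4413 + (7 + 96)) = -753/(4413 + 103) = -753/4516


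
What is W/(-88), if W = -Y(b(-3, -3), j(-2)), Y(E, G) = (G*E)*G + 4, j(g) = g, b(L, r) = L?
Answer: -1/11 ≈ -0.090909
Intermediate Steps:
Y(E, G) = 4 + E*G² (Y(E, G) = (E*G)*G + 4 = E*G² + 4 = 4 + E*G²)
W = 8 (W = -(4 - 3*(-2)²) = -(4 - 3*4) = -(4 - 12) = -1*(-8) = 8)
W/(-88) = 8/(-88) = -1/88*8 = -1/11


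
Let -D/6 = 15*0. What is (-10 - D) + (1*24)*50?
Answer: 1190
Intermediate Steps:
D = 0 (D = -90*0 = -6*0 = 0)
(-10 - D) + (1*24)*50 = (-10 - 1*0) + (1*24)*50 = (-10 + 0) + 24*50 = -10 + 1200 = 1190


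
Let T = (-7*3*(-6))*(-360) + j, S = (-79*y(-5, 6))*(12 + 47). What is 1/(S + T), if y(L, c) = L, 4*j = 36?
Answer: -1/22046 ≈ -4.5360e-5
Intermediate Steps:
j = 9 (j = (¼)*36 = 9)
S = 23305 (S = (-79*(-5))*(12 + 47) = 395*59 = 23305)
T = -45351 (T = (-7*3*(-6))*(-360) + 9 = -21*(-6)*(-360) + 9 = 126*(-360) + 9 = -45360 + 9 = -45351)
1/(S + T) = 1/(23305 - 45351) = 1/(-22046) = -1/22046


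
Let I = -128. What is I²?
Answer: 16384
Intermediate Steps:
I² = (-128)² = 16384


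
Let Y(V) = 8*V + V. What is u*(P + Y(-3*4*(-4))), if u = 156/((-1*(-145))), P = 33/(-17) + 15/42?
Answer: 7990242/17255 ≈ 463.07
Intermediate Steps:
P = -377/238 (P = 33*(-1/17) + 15*(1/42) = -33/17 + 5/14 = -377/238 ≈ -1.5840)
Y(V) = 9*V
u = 156/145 ≈ 1.0759
u*(P + Y(-3*4*(-4))) = 156*(-377/238 + 9*(-3*4*(-4)))/145 = 156*(-377/238 + 9*(-12*(-4)))/145 = 156*(-377/238 + 9*48)/145 = 156*(-377/238 + 432)/145 = (156/145)*(102439/238) = 7990242/17255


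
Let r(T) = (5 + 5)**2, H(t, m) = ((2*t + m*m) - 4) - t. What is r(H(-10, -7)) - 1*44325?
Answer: -44225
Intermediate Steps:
H(t, m) = -4 + t + m**2 (H(t, m) = ((2*t + m**2) - 4) - t = ((m**2 + 2*t) - 4) - t = (-4 + m**2 + 2*t) - t = -4 + t + m**2)
r(T) = 100 (r(T) = 10**2 = 100)
r(H(-10, -7)) - 1*44325 = 100 - 1*44325 = 100 - 44325 = -44225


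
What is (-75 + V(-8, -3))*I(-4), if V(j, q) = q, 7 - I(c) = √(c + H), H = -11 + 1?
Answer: -546 + 78*I*√14 ≈ -546.0 + 291.85*I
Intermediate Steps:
H = -10
I(c) = 7 - √(-10 + c) (I(c) = 7 - √(c - 10) = 7 - √(-10 + c))
(-75 + V(-8, -3))*I(-4) = (-75 - 3)*(7 - √(-10 - 4)) = -78*(7 - √(-14)) = -78*(7 - I*√14) = -546 + 78*I*√14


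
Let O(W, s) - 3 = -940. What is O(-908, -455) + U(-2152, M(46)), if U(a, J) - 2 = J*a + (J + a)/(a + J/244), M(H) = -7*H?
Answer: 181794526173/262705 ≈ 6.9201e+5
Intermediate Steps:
O(W, s) = -937 (O(W, s) = 3 - 940 = -937)
U(a, J) = 2 + J*a + (J + a)/(a + J/244) (U(a, J) = 2 + (J*a + (J + a)/(a + J/244)) = 2 + J*a + (J + a)/(a + J/244))
O(-908, -455) + U(-2152, M(46)) = -937 + (246*(-7*46) + 732*(-2152) - 2152*(-7*46)² + 244*(-7*46)*(-2152)²)/(-7*46 + 244*(-2152)) = -937 + (246*(-322) - 1575264 - 2152*(-322)² + 244*(-322)*4631104)/(-322 - 525088) = -937 + (-79212 - 1575264 - 2152*103684 - 363856579072)/(-525410) = -937 - (-79212 - 1575264 - 223127968 - 363856579072)/525410 = -937 - 1/525410*(-364081361516) = -937 + 182040680758/262705 = 181794526173/262705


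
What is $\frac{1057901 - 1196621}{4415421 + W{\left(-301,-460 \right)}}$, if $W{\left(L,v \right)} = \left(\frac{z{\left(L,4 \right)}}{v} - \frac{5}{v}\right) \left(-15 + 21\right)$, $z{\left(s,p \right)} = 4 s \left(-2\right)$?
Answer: $- \frac{10635200}{338513207} \approx -0.031417$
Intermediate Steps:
$z{\left(s,p \right)} = - 8 s$
$W{\left(L,v \right)} = - \frac{30}{v} - \frac{48 L}{v}$ ($W{\left(L,v \right)} = \left(\frac{\left(-8\right) L}{v} - \frac{5}{v}\right) \left(-15 + 21\right) = \left(- \frac{8 L}{v} - \frac{5}{v}\right) 6 = \left(- \frac{5}{v} - \frac{8 L}{v}\right) 6 = - \frac{30}{v} - \frac{48 L}{v}$)
$\frac{1057901 - 1196621}{4415421 + W{\left(-301,-460 \right)}} = \frac{1057901 - 1196621}{4415421 + \frac{6 \left(-5 - -2408\right)}{-460}} = - \frac{138720}{4415421 + 6 \left(- \frac{1}{460}\right) \left(-5 + 2408\right)} = - \frac{138720}{4415421 + 6 \left(- \frac{1}{460}\right) 2403} = - \frac{138720}{4415421 - \frac{7209}{230}} = - \frac{138720}{\frac{1015539621}{230}} = \left(-138720\right) \frac{230}{1015539621} = - \frac{10635200}{338513207}$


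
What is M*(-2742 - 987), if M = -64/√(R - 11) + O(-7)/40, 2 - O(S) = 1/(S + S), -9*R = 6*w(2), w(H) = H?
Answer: -108141/560 - 238656*I*√111/37 ≈ -193.11 - 67957.0*I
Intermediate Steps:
R = -4/3 (R = -2*2/3 = -⅑*12 = -4/3 ≈ -1.3333)
O(S) = 2 - 1/(2*S) (O(S) = 2 - 1/(S + S) = 2 - 1/(2*S))
M = 29/560 + 64*I*√111/37 (M = -64/√(-4/3 - 11) + (2 - ½/(-7))/40 = -64*(-I*√111/37) + (2 - ½*(-⅐))*(1/40) = -64*(-I*√111/37) + (2 + 1/14)*(1/40) = -(-64)*I*√111/37 + (29/14)*(1/40) = 64*I*√111/37 + 29/560 = 29/560 + 64*I*√111/37 ≈ 0.051786 + 18.224*I)
M*(-2742 - 987) = (29/560 + 64*I*√111/37)*(-2742 - 987) = (29/560 + 64*I*√111/37)*(-3729) = -108141/560 - 238656*I*√111/37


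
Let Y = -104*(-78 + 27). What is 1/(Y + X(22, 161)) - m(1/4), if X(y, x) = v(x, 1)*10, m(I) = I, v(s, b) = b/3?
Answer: -7955/31844 ≈ -0.24981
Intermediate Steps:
v(s, b) = b/3 (v(s, b) = b*(⅓) = b/3)
Y = 5304 (Y = -104*(-51) = 5304)
X(y, x) = 10/3 (X(y, x) = ((⅓)*1)*10 = (⅓)*10 = 10/3)
1/(Y + X(22, 161)) - m(1/4) = 1/(5304 + 10/3) - 1/4 = 1/(15922/3) - 1*¼ = 3/15922 - ¼ = -7955/31844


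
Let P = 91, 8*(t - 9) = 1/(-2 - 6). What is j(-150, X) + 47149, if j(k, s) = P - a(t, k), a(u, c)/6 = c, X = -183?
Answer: 48140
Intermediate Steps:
t = 575/64 (t = 9 + 1/(8*(-2 - 6)) = 9 + (⅛)/(-8) = 9 + (⅛)*(-⅛) = 9 - 1/64 = 575/64 ≈ 8.9844)
a(u, c) = 6*c
j(k, s) = 91 - 6*k
j(-150, X) + 47149 = (91 - 6*(-150)) + 47149 = (91 + 900) + 47149 = 991 + 47149 = 48140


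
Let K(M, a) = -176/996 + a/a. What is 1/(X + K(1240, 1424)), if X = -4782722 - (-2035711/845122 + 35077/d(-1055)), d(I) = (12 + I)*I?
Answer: -33079389244710/158209416826800187223 ≈ -2.0909e-7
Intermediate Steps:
d(I) = I*(12 + I)
X = -635379293417010077/132848952790 (X = -4782722 - (-2035711/845122 + 35077/((-1055*(12 - 1055)))) = -4782722 - (-2035711*1/845122 + 35077/((-1055*(-1043)))) = -4782722 - (-2035711/845122 + 35077/1100365) = -4782722 - (-2035711/845122 + 35077*(1/1100365)) = -4782722 - (-2035711/845122 + 5011/157195) = -4782722 - 1*(-315768684303/132848952790) = -4782722 + 315768684303/132848952790 = -635379293417010077/132848952790 ≈ -4.7827e+6)
K(M, a) = 205/249 (K(M, a) = -176*1/996 + 1 = -44/249 + 1 = 205/249)
1/(X + K(1240, 1424)) = 1/(-635379293417010077/132848952790 + 205/249) = 1/(-158209416826800187223/33079389244710) = -33079389244710/158209416826800187223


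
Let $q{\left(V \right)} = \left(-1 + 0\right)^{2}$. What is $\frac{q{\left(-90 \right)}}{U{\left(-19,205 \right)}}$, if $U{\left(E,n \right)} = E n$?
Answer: $- \frac{1}{3895} \approx -0.00025674$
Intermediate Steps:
$q{\left(V \right)} = 1$ ($q{\left(V \right)} = \left(-1\right)^{2} = 1$)
$\frac{q{\left(-90 \right)}}{U{\left(-19,205 \right)}} = 1 \frac{1}{\left(-19\right) 205} = 1 \frac{1}{-3895} = 1 \left(- \frac{1}{3895}\right) = - \frac{1}{3895}$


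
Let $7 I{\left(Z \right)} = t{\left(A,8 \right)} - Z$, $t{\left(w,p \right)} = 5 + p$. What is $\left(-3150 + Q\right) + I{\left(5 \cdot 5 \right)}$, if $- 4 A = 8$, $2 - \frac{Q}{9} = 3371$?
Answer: $- \frac{234309}{7} \approx -33473.0$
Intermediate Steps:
$Q = -30321$ ($Q = 18 - 30339 = -30321$)
$A = -2$ ($A = \left(- \frac{1}{4}\right) 8 = -2$)
$I{\left(Z \right)} = \frac{13}{7} - \frac{Z}{7}$ ($I{\left(Z \right)} = \frac{\left(5 + 8\right) - Z}{7} = \frac{13 - Z}{7} = \frac{13}{7} - \frac{Z}{7}$)
$\left(-3150 + Q\right) + I{\left(5 \cdot 5 \right)} = \left(-3150 - 30321\right) + \left(\frac{13}{7} - \frac{5 \cdot 5}{7}\right) = -33471 + \left(\frac{13}{7} - \frac{25}{7}\right) = -33471 - \frac{12}{7} = - \frac{234309}{7}$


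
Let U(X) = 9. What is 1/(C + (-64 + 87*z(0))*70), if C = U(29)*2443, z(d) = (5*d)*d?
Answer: 1/17507 ≈ 5.7120e-5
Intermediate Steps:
z(d) = 5*d**2
C = 21987 (C = 9*2443 = 21987)
1/(C + (-64 + 87*z(0))*70) = 1/(21987 + (-64 + 87*(5*0**2))*70) = 1/(21987 + (-64 + 87*(5*0))*70) = 1/(21987 + (-64 + 87*0)*70) = 1/(21987 + (-64 + 0)*70) = 1/(21987 - 64*70) = 1/(21987 - 4480) = 1/17507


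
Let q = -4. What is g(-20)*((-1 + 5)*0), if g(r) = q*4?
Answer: 0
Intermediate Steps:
g(r) = -16 (g(r) = -4*4 = -16)
g(-20)*((-1 + 5)*0) = -16*(-1 + 5)*0 = -64*0 = -16*0 = 0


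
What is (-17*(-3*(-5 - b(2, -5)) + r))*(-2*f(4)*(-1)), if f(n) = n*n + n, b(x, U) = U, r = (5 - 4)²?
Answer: -680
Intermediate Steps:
r = 1 (r = 1² = 1)
f(n) = n + n² (f(n) = n² + n = n + n²)
(-17*(-3*(-5 - b(2, -5)) + r))*(-2*f(4)*(-1)) = (-17*(-3*(-5 - 1*(-5)) + 1))*(-8*(1 + 4)*(-1)) = (-17*(-3*(-5 + 5) + 1))*(-8*5*(-1)) = (-17*(-3*0 + 1))*(-2*20*(-1)) = (-17*(0 + 1))*(-40*(-1)) = -17*1*40 = -17*40 = -680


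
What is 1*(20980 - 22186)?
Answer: -1206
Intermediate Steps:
1*(20980 - 22186) = 1*(-1206) = -1206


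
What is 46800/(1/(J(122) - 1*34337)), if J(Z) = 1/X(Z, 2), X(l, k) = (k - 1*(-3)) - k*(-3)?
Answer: -17676640800/11 ≈ -1.6070e+9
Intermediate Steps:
X(l, k) = 3 + 4*k (X(l, k) = (k + 3) - (-3)*k = (3 + k) + 3*k = 3 + 4*k)
J(Z) = 1/11 (J(Z) = 1/(3 + 4*2) = 1/(3 + 8) = 1/11)
46800/(1/(J(122) - 1*34337)) = 46800/(1/(1/11 - 1*34337)) = 46800/(1/(1/11 - 34337)) = 46800/(1/(-377706/11)) = 46800/(-11/377706) = 46800*(-377706/11) = -17676640800/11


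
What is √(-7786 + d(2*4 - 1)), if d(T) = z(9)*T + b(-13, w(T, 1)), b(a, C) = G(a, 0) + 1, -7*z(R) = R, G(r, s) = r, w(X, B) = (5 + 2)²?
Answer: I*√7807 ≈ 88.357*I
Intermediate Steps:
w(X, B) = 49 (w(X, B) = 7² = 49)
z(R) = -R/7
b(a, C) = 1 + a (b(a, C) = a + 1 = 1 + a)
d(T) = -12 - 9*T/7 (d(T) = (-⅐*9)*T + (1 - 13) = -9*T/7 - 12 = -12 - 9*T/7)
√(-7786 + d(2*4 - 1)) = √(-7786 + (-12 - 9*(2*4 - 1)/7)) = √(-7786 + (-12 - 9*(8 - 1)/7)) = √(-7786 + (-12 - 9/7*7)) = √(-7786 + (-12 - 9)) = √(-7786 - 21) = √(-7807) = I*√7807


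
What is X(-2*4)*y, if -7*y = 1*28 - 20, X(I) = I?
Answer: 64/7 ≈ 9.1429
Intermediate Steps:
y = -8/7 (y = -(1*28 - 20)/7 = -(28 - 20)/7 = -⅐*8 = -8/7 ≈ -1.1429)
X(-2*4)*y = -2*4*(-8/7) = -8*(-8/7) = 64/7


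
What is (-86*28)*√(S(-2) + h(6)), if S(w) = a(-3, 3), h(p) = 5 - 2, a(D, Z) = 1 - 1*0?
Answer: -4816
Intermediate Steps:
a(D, Z) = 1 (a(D, Z) = 1 + 0 = 1)
h(p) = 3
S(w) = 1
(-86*28)*√(S(-2) + h(6)) = (-86*28)*√(1 + 3) = -2408*√4 = -2408*2 = -4816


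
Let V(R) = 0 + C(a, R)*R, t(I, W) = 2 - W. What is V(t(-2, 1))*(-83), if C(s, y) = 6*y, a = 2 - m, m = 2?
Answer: -498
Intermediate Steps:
a = 0 (a = 2 - 1*2 = 2 - 2 = 0)
V(R) = 6*R² (V(R) = 0 + (6*R)*R = 0 + 6*R² = 6*R²)
V(t(-2, 1))*(-83) = (6*(2 - 1*1)²)*(-83) = (6*(2 - 1)²)*(-83) = (6*1²)*(-83) = (6*1)*(-83) = 6*(-83) = -498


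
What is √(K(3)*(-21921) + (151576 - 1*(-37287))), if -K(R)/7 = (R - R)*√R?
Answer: √188863 ≈ 434.58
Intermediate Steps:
K(R) = 0 (K(R) = -7*(R - R)*√R = -0*√R = -7*0 = 0)
√(K(3)*(-21921) + (151576 - 1*(-37287))) = √(0*(-21921) + (151576 - 1*(-37287))) = √(0 + (151576 + 37287)) = √(0 + 188863) = √188863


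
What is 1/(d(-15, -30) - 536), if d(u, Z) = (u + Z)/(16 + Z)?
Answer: -14/7459 ≈ -0.0018769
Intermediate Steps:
d(u, Z) = (Z + u)/(16 + Z)
1/(d(-15, -30) - 536) = 1/((-30 - 15)/(16 - 30) - 536) = 1/(-45/(-14) - 536) = 1/(-1/14*(-45) - 536) = 1/(45/14 - 536) = 1/(-7459/14) = -14/7459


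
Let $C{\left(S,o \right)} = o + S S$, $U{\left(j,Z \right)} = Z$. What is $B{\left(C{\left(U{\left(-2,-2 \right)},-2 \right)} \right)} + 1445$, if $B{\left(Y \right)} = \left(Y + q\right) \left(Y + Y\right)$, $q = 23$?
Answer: $1545$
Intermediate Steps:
$C{\left(S,o \right)} = o + S^{2}$
$B{\left(Y \right)} = 2 Y \left(23 + Y\right)$ ($B{\left(Y \right)} = \left(Y + 23\right) \left(Y + Y\right) = \left(23 + Y\right) 2 Y = 2 Y \left(23 + Y\right)$)
$B{\left(C{\left(U{\left(-2,-2 \right)},-2 \right)} \right)} + 1445 = 2 \left(-2 + \left(-2\right)^{2}\right) \left(23 - \left(2 - \left(-2\right)^{2}\right)\right) + 1445 = 2 \left(-2 + 4\right) \left(23 + \left(-2 + 4\right)\right) + 1445 = 2 \cdot 2 \left(23 + 2\right) + 1445 = 2 \cdot 2 \cdot 25 + 1445 = 100 + 1445 = 1545$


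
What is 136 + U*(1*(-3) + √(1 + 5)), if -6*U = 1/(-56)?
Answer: 15231/112 + √6/336 ≈ 136.00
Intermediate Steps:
U = 1/336 (U = -⅙/(-56) = -⅙*(-1/56) = 1/336 ≈ 0.0029762)
136 + U*(1*(-3) + √(1 + 5)) = 136 + (1*(-3) + √(1 + 5))/336 = 136 + (-3 + √6)/336 = 136 + (-1/112 + √6/336) = 15231/112 + √6/336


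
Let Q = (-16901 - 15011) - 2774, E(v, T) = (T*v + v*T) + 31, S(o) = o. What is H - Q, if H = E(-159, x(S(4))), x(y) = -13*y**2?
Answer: 100861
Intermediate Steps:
E(v, T) = 31 + 2*T*v (E(v, T) = (T*v + T*v) + 31 = 2*T*v + 31 = 31 + 2*T*v)
Q = -34686 (Q = -31912 - 2774 = -34686)
H = 66175 (H = 31 + 2*(-13*4**2)*(-159) = 31 + 2*(-13*16)*(-159) = 31 + 2*(-208)*(-159) = 31 + 66144 = 66175)
H - Q = 66175 - 1*(-34686) = 66175 + 34686 = 100861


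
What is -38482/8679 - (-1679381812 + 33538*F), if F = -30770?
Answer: 23531772520406/8679 ≈ 2.7113e+9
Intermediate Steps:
-38482/8679 - (-1679381812 + 33538*F) = -38482/8679 - 33538/(1/(-30770 - 50074)) = -38482*1/8679 - 33538/(1/(-80844)) = -38482/8679 - 33538/(-1/80844) = -38482/8679 - 33538*(-80844) = -38482/8679 + 2711346072 = 23531772520406/8679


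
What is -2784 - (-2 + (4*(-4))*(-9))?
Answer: -2926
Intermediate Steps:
-2784 - (-2 + (4*(-4))*(-9)) = -2784 - (-2 - 16*(-9)) = -2784 - (-2 + 144) = -2784 - 1*142 = -2784 - 142 = -2926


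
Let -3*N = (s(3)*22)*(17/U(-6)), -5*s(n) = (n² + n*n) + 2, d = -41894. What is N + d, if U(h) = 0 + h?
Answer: -377794/9 ≈ -41977.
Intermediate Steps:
U(h) = h
s(n) = -⅖ - 2*n²/5 (s(n) = -((n² + n*n) + 2)/5 = -((n² + n²) + 2)/5 = -(2*n² + 2)/5 = -(2 + 2*n²)/5 = -⅖ - 2*n²/5)
N = -748/9 (N = -(-⅖ - ⅖*3²)*22*17/(-6)/3 = -(-⅖ - ⅖*9)*22*17*(-⅙)/3 = -(-⅖ - 18/5)*22*(-17)/(3*6) = -(-4*22)*(-17)/(3*6) = -(-88)*(-17)/(3*6) = -⅓*748/3 = -748/9 ≈ -83.111)
N + d = -748/9 - 41894 = -377794/9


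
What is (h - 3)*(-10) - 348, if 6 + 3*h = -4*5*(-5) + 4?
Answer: -1934/3 ≈ -644.67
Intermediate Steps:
h = 98/3 (h = -2 + (-4*5*(-5) + 4)/3 = -2 + (-20*(-5) + 4)/3 = -2 + (100 + 4)/3 = -2 + (1/3)*104 = -2 + 104/3 = 98/3 ≈ 32.667)
(h - 3)*(-10) - 348 = (98/3 - 3)*(-10) - 348 = (89/3)*(-10) - 348 = -890/3 - 348 = -1934/3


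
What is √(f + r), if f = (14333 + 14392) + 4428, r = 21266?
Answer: √54419 ≈ 233.28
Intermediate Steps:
f = 33153 (f = 28725 + 4428 = 33153)
√(f + r) = √(33153 + 21266) = √54419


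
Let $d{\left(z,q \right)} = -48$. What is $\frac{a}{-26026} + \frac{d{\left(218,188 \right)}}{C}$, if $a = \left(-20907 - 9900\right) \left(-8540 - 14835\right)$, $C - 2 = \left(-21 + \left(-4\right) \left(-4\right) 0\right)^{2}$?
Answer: $- \frac{4143007599}{149734} \approx -27669.0$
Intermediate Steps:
$C = 443$ ($C = 2 + \left(-21 + \left(-4\right) \left(-4\right) 0\right)^{2} = 2 + \left(-21 + 16 \cdot 0\right)^{2} = 2 + \left(-21 + 0\right)^{2} = 2 + \left(-21\right)^{2} = 2 + 441 = 443$)
$a = 720113625$ ($a = \left(-30807\right) \left(-23375\right) = 720113625$)
$\frac{a}{-26026} + \frac{d{\left(218,188 \right)}}{C} = \frac{720113625}{-26026} - \frac{48}{443} = 720113625 \left(- \frac{1}{26026}\right) - \frac{48}{443} = - \frac{9352125}{338} - \frac{48}{443} = - \frac{4143007599}{149734}$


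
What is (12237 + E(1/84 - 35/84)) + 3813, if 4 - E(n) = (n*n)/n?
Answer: 674285/42 ≈ 16054.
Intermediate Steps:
E(n) = 4 - n (E(n) = 4 - n*n/n = 4 - n²/n = 4 - n)
(12237 + E(1/84 - 35/84)) + 3813 = (12237 + (4 - (1/84 - 35/84))) + 3813 = (12237 + (4 - (1*(1/84) - 35*1/84))) + 3813 = (12237 + (4 - (1/84 - 5/12))) + 3813 = (12237 + (4 - 1*(-17/42))) + 3813 = (12237 + (4 + 17/42)) + 3813 = (12237 + 185/42) + 3813 = 514139/42 + 3813 = 674285/42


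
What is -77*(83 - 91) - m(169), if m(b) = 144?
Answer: 472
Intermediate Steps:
-77*(83 - 91) - m(169) = -77*(83 - 91) - 1*144 = -77*(-8) - 144 = 616 - 144 = 472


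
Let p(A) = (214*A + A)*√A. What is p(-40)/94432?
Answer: -1075*I*√10/5902 ≈ -0.57598*I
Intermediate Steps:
p(A) = 215*A^(3/2) (p(A) = (215*A)*√A = 215*A^(3/2))
p(-40)/94432 = (215*(-40)^(3/2))/94432 = (215*(-80*I*√10))*(1/94432) = -17200*I*√10*(1/94432) = -1075*I*√10/5902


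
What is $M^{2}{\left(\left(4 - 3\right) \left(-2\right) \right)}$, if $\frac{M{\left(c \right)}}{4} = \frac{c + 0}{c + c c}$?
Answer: $16$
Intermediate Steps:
$M{\left(c \right)} = \frac{4 c}{c + c^{2}}$ ($M{\left(c \right)} = 4 \frac{c + 0}{c + c c} = 4 \frac{c}{c + c^{2}} = \frac{4 c}{c + c^{2}}$)
$M^{2}{\left(\left(4 - 3\right) \left(-2\right) \right)} = \left(\frac{4}{1 + \left(4 - 3\right) \left(-2\right)}\right)^{2} = \left(\frac{4}{1 + 1 \left(-2\right)}\right)^{2} = \left(\frac{4}{1 - 2}\right)^{2} = \left(\frac{4}{-1}\right)^{2} = \left(4 \left(-1\right)\right)^{2} = \left(-4\right)^{2} = 16$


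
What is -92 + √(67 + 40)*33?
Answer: -92 + 33*√107 ≈ 249.35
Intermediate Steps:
-92 + √(67 + 40)*33 = -92 + √107*33 = -92 + 33*√107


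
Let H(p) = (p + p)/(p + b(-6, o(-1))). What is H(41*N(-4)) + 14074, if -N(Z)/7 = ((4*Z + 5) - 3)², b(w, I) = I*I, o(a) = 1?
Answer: 791789078/56251 ≈ 14076.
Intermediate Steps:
b(w, I) = I²
N(Z) = -7*(2 + 4*Z)² (N(Z) = -7*((4*Z + 5) - 3)² = -7*((5 + 4*Z) - 3)² = -7*(2 + 4*Z)²)
H(p) = 2*p/(1 + p) (H(p) = (p + p)/(p + 1²) = (2*p)/(p + 1) = (2*p)/(1 + p) = 2*p/(1 + p))
H(41*N(-4)) + 14074 = 2*(41*(-28*(1 + 2*(-4))²))/(1 + 41*(-28*(1 + 2*(-4))²)) + 14074 = 2*(41*(-28*(1 - 8)²))/(1 + 41*(-28*(1 - 8)²)) + 14074 = 2*(41*(-28*(-7)²))/(1 + 41*(-28*(-7)²)) + 14074 = 2*(41*(-28*49))/(1 + 41*(-28*49)) + 14074 = 2*(41*(-1372))/(1 + 41*(-1372)) + 14074 = 2*(-56252)/(1 - 56252) + 14074 = 2*(-56252)/(-56251) + 14074 = 2*(-56252)*(-1/56251) + 14074 = 112504/56251 + 14074 = 791789078/56251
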